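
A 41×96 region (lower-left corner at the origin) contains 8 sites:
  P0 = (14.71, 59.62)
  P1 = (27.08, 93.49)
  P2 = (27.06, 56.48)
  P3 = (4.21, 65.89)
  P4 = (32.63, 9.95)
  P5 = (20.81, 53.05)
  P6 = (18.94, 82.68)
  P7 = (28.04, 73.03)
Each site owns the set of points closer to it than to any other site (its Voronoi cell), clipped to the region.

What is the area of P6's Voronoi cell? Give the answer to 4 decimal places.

Area of P6's cell: 442.1455

1. box [0,41]×[0,96]: [(0, 0) (41, 0) (41, 96) (0, 96)]
2. ⊥bis P6·P0 via (16.825,71.15): [(0, 74.2363) (41, 66.7155) (41, 96) (0, 96)]  |A|=1046.489
3. ⊥bis P6·P1 via (23.01,88.085): [(0, 74.2363) (41, 66.7155) (41, 74.5384) (12.4988, 96) (0, 96)]  |A|=740.6485
4. ⊥bis P6·P2 via (23,69.58): [(0, 74.2363) (23.8864, 69.8547) (40.4165, 74.9778) (12.4988, 96) (0, 96)]  |A|=668.5829
5. ⊥bis P6·P3 via (11.575,74.285): [(0, 84.4398) (14.7052, 71.5388) (23.8864, 69.8547) (40.4165, 74.9778) (12.4988, 96) (0, 96)]  |A|=593.5602
6. ⊥bis P6·P4 via (25.785,46.315): [(0, 84.4398) (14.7052, 71.5388) (23.8864, 69.8547) (40.4165, 74.9778) (12.4988, 96) (0, 96)]  |A|=593.5602
7. ⊥bis P6·P5 via (19.875,67.865): [(0, 84.4398) (14.7052, 71.5388) (23.8864, 69.8547) (40.4165, 74.9778) (12.4988, 96) (0, 96)]  |A|=593.5602
8. ⊥bis P6·P7 via (23.49,77.855): [(0, 84.4398) (14.7052, 71.5388) (16.4523, 71.2184) (29.3087, 83.342) (12.4988, 96) (0, 96)]  |A|=442.1455
9. canonical 6-gon: [(0, 84.4398) (14.7052, 71.5388) (16.4523, 71.2184) (29.3087, 83.342) (12.4988, 96) (0, 96)]
10. shoelace: 442.1455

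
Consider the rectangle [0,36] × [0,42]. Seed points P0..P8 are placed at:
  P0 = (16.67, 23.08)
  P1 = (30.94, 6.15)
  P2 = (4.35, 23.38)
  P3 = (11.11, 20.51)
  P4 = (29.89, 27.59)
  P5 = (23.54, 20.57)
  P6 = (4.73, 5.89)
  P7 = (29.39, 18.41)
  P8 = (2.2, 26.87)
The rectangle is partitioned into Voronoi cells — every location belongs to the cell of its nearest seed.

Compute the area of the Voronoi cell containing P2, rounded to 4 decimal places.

1. box [0,36]×[0,42]: [(0, 0) (36, 0) (36, 42) (0, 42)]
2. ⊥bis P2·P0 via (10.51,23.23): [(0, 0) (9.9443, 0) (10.9671, 42) (0, 42)]  |A|=439.1393
3. ⊥bis P2·P1 via (17.645,14.765): [(0, 0) (8.0775, 0) (10.0172, 2.9935) (10.9671, 42) (0, 42)]  |A|=436.345
4. ⊥bis P2·P3 via (7.73,21.945): [(0, 3.7378) (10.646, 28.8132) (10.9671, 42) (0, 42)]  |A|=275.9791
5. ⊥bis P2·P4 via (17.12,25.485): [(0, 3.7378) (10.646, 28.8132) (10.9671, 42) (0, 42)]  |A|=275.9791
6. ⊥bis P2·P5 via (13.945,21.975): [(0, 3.7378) (10.646, 28.8132) (10.9671, 42) (0, 42)]  |A|=275.9791
7. ⊥bis P2·P6 via (4.54,14.635): [(0, 14.5364) (4.6273, 14.6369) (10.646, 28.8132) (10.9671, 42) (0, 42)]  |A|=250.9949
8. ⊥bis P2·P7 via (16.87,20.895): [(0, 14.5364) (4.6273, 14.6369) (10.646, 28.8132) (10.9671, 42) (0, 42)]  |A|=250.9949
9. ⊥bis P2·P8 via (3.275,25.125): [(0, 23.1074) (0, 14.5364) (4.6273, 14.6369) (10.646, 28.8132) (10.667, 29.6788)]  |A|=82.6676
10. canonical 5-gon: [(0, 23.1074) (0, 14.5364) (4.6273, 14.6369) (10.646, 28.8132) (10.667, 29.6788)]
11. shoelace: 82.6676

Area of P2's cell: 82.6676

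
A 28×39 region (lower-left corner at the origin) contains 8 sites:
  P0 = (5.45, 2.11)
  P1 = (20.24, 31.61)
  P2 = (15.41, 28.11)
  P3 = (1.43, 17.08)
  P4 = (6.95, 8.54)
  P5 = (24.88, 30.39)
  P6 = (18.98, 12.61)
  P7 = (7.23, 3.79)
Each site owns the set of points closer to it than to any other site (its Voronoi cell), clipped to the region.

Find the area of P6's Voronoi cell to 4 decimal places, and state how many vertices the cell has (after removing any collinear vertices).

1. box [0,28]×[0,39]: [(0, 0) (28, 0) (28, 39) (0, 39)]
2. ⊥bis P6·P0 via (12.215,7.36): [(0, 23.0999) (17.9268, 0) (28, 0) (28, 39) (0, 39)]  |A|=884.9469
3. ⊥bis P6·P1 via (19.61,22.11): [(0, 23.4105) (0, 23.0999) (17.9268, 0) (28, 0) (28, 21.5536)]  |A|=422.4438
4. ⊥bis P6·P2 via (17.195,20.36): [(23.6343, 21.8431) (4.4113, 17.4156) (17.9268, 0) (28, 0) (28, 21.5536)]  |A|=354.3739
5. ⊥bis P6·P3 via (10.205,14.845): [(23.6343, 21.8431) (11.2616, 18.9934) (9.2663, 11.1596) (17.9268, 0) (28, 0) (28, 21.5536)]  |A|=329.116
6. ⊥bis P6·P4 via (12.965,10.575): [(23.6343, 21.8431) (11.2616, 18.9934) (10.7699, 17.0631) (15.4731, 3.1618) (17.9268, 0) (28, 0) (28, 21.5536)]  |A|=304.7824
7. ⊥bis P6·P5 via (21.93,21.5): [(22.0179, 21.4708) (11.2616, 18.9934) (10.7699, 17.0631) (15.4731, 3.1618) (17.9268, 0) (28, 0) (28, 19.4858)]  |A|=297.5508
8. ⊥bis P6·P7 via (13.105,8.2): [(22.0179, 21.4708) (11.2616, 18.9934) (10.7699, 17.0631) (14.3129, 6.5908) (19.2602, 0) (28, 0) (28, 19.4858)]  |A|=290.7835
9. canonical 7-gon: [(22.0179, 21.4708) (11.2616, 18.9934) (10.7699, 17.0631) (14.3129, 6.5908) (19.2602, 0) (28, 0) (28, 19.4858)]
10. shoelace: 290.7835

Area of P6's cell: 290.7835 (7 vertices)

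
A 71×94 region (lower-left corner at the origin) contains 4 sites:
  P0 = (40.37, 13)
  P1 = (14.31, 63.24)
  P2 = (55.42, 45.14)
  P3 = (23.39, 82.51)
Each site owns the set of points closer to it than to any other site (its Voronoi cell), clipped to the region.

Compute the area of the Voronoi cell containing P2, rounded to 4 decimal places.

1. box [0,71]×[0,94]: [(0, 0) (71, 0) (71, 94) (0, 94)]
2. ⊥bis P2·P0 via (47.895,29.07): [(0, 51.4975) (71, 18.2508) (71, 94) (0, 94)]  |A|=4197.9367
3. ⊥bis P2·P1 via (34.865,54.19): [(27.9228, 38.4223) (71, 18.2508) (71, 94) (52.3926, 94)]  |A|=2148.6117
4. ⊥bis P2·P3 via (39.405,63.825): [(38.9266, 63.4149) (27.9228, 38.4223) (71, 18.2508) (71, 90.9052)]  |A|=1814.428
5. canonical 4-gon: [(38.9266, 63.4149) (27.9228, 38.4223) (71, 18.2508) (71, 90.9052)]
6. shoelace: 1814.428

Area of P2's cell: 1814.4280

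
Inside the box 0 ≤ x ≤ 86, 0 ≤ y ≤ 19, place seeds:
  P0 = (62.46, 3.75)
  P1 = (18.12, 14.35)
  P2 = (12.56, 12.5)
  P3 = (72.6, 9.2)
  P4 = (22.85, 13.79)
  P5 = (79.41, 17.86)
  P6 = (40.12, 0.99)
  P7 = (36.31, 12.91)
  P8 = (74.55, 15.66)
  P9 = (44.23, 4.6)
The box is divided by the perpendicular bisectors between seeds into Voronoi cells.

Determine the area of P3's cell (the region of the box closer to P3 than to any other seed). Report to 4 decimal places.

Area of P3's cell: 210.6001

1. box [0,86]×[0,19]: [(0, 0) (86, 0) (86, 19) (0, 19)]
2. ⊥bis P3·P0 via (67.53,6.475): [(71.0102, 0) (86, 0) (86, 19) (60.7981, 19)]  |A|=381.8214
3. ⊥bis P3·P1 via (45.36,11.775): [(71.0102, 0) (86, 0) (86, 19) (60.7981, 19)]  |A|=381.8214
4. ⊥bis P3·P2 via (42.58,10.85): [(71.0102, 0) (86, 0) (86, 19) (60.7981, 19)]  |A|=381.8214
5. ⊥bis P3·P4 via (47.725,11.495): [(71.0102, 0) (86, 0) (86, 19) (60.7981, 19)]  |A|=381.8214
6. ⊥bis P3·P5 via (76.005,13.53): [(71.0102, 0) (86, 0) (86, 5.6702) (69.049, 19) (60.7981, 19)]  |A|=268.8448
7. ⊥bis P3·P6 via (56.36,5.095): [(71.0102, 0) (86, 0) (86, 5.6702) (69.049, 19) (60.7981, 19)]  |A|=268.8448
8. ⊥bis P3·P7 via (54.455,11.055): [(71.0102, 0) (86, 0) (86, 5.6702) (69.049, 19) (60.7981, 19)]  |A|=268.8448
9. ⊥bis P3·P8 via (73.575,12.43): [(62.5388, 15.7614) (71.0102, 0) (86, 0) (86, 5.6702) (79.7892, 10.5542)]  |A|=210.6001
10. ⊥bis P3·P9 via (58.415,6.9): [(62.5388, 15.7614) (71.0102, 0) (86, 0) (86, 5.6702) (79.7892, 10.5542)]  |A|=210.6001
11. canonical 5-gon: [(62.5388, 15.7614) (71.0102, 0) (86, 0) (86, 5.6702) (79.7892, 10.5542)]
12. shoelace: 210.6001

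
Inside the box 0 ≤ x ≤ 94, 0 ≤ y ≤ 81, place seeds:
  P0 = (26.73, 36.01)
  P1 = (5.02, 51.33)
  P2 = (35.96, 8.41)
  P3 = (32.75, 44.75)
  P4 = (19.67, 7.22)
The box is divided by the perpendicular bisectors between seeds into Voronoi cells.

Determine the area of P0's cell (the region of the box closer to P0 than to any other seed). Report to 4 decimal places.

Area of P0's cell: 607.8097

1. box [0,94]×[0,81]: [(0, 0) (94, 0) (94, 81) (0, 81)]
2. ⊥bis P0·P1 via (15.875,43.67): [(0, 21.1735) (0, 0) (94, 0) (94, 81) (42.2175, 81)]  |A|=6351.1377
3. ⊥bis P0·P2 via (31.345,22.21): [(0, 21.1735) (0, 11.7276) (94, 43.1631) (94, 81) (42.2175, 81)]  |A|=3771.2748
4. ⊥bis P0·P3 via (29.74,40.38): [(18.8476, 47.8825) (0, 21.1735) (0, 11.7276) (48.0225, 27.7873)]  |A|=805.7972
5. ⊥bis P0·P4 via (23.2,21.615): [(18.8476, 47.8825) (3.688, 26.3998) (26.8727, 20.7144) (48.0225, 27.7873)]  |A|=607.8097
6. canonical 4-gon: [(18.8476, 47.8825) (3.688, 26.3998) (26.8727, 20.7144) (48.0225, 27.7873)]
7. shoelace: 607.8097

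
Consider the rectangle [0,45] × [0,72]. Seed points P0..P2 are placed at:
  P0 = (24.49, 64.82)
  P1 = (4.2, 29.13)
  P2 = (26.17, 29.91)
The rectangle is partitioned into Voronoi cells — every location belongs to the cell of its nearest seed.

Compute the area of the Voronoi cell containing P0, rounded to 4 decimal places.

Area of P0's cell: 1049.2544

1. box [0,45]×[0,72]: [(0, 0) (45, 0) (45, 72) (0, 72)]
2. ⊥bis P0·P1 via (14.345,46.975): [(0, 55.1302) (45, 29.5474) (45, 72) (0, 72)]  |A|=1334.7527
3. ⊥bis P0·P2 via (25.33,47.365): [(0, 55.1302) (14.5698, 46.8472) (45, 48.3116) (45, 72) (0, 72)]  |A|=1049.2544
4. canonical 5-gon: [(0, 55.1302) (14.5698, 46.8472) (45, 48.3116) (45, 72) (0, 72)]
5. shoelace: 1049.2544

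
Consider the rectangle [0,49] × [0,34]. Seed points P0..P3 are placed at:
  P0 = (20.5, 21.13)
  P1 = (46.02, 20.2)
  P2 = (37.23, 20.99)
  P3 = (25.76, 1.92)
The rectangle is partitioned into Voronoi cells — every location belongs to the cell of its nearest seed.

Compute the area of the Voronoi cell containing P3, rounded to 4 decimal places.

1. box [0,49]×[0,34]: [(0, 0) (49, 0) (49, 34) (0, 34)]
2. ⊥bis P3·P0 via (23.13,11.525): [(0, 5.1916) (0, 0) (49, 0) (49, 18.6086)]  |A|=583.1062
3. ⊥bis P3·P1 via (35.89,11.06): [(33.0257, 14.2346) (0, 5.1916) (0, 0) (45.8691, 0)]  |A|=412.1927
4. ⊥bis P3·P2 via (31.495,11.455): [(40.3262, 6.1433) (28.7982, 13.077) (0, 5.1916) (0, 0) (45.8691, 0)]  |A|=390.8646
5. canonical 5-gon: [(40.3262, 6.1433) (28.7982, 13.077) (0, 5.1916) (0, 0) (45.8691, 0)]
6. shoelace: 390.8646

Area of P3's cell: 390.8646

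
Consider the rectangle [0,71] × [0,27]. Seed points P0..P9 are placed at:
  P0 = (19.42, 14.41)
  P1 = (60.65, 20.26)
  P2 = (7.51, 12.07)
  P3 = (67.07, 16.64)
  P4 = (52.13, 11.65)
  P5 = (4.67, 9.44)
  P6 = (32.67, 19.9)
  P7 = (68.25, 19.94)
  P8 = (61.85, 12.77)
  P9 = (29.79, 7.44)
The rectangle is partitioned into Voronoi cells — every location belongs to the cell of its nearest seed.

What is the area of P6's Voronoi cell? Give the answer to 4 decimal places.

Area of P6's cell: 270.2790

1. box [0,71]×[0,27]: [(0, 0) (71, 0) (71, 27) (0, 27)]
2. ⊥bis P6·P0 via (26.045,17.155): [(33.153, 0) (71, 0) (71, 27) (21.9658, 27)]  |A|=1172.8959
3. ⊥bis P6·P1 via (46.66,20.08): [(33.153, 0) (46.9184, 0) (46.571, 27) (21.9658, 27)]  |A|=518.0017
4. ⊥bis P6·P2 via (20.09,15.985): [(33.153, 0) (46.9184, 0) (46.571, 27) (21.9658, 27)]  |A|=518.0017
5. ⊥bis P6·P3 via (49.87,18.27): [(33.153, 0) (46.9184, 0) (46.571, 27) (21.9658, 27)]  |A|=518.0017
6. ⊥bis P6·P4 via (42.4,15.775): [(33.153, 0) (35.7122, 0) (46.5883, 25.6543) (46.571, 27) (21.9658, 27)]  |A|=374.2594
7. ⊥bis P6·P5 via (18.67,14.67): [(33.153, 0) (35.7122, 0) (46.5883, 25.6543) (46.571, 27) (21.9658, 27)]  |A|=374.2594
8. ⊥bis P6·P7 via (50.46,19.92): [(33.153, 0) (35.7122, 0) (46.5883, 25.6543) (46.571, 27) (21.9658, 27)]  |A|=374.2594
9. ⊥bis P6·P8 via (47.26,16.335): [(33.153, 0) (35.7122, 0) (46.5883, 25.6543) (46.571, 27) (21.9658, 27)]  |A|=374.2594
10. ⊥bis P6·P9 via (31.23,13.67): [(27.0927, 14.6263) (40.5904, 11.5064) (46.5883, 25.6543) (46.571, 27) (21.9658, 27)]  |A|=270.279
11. canonical 5-gon: [(27.0927, 14.6263) (40.5904, 11.5064) (46.5883, 25.6543) (46.571, 27) (21.9658, 27)]
12. shoelace: 270.279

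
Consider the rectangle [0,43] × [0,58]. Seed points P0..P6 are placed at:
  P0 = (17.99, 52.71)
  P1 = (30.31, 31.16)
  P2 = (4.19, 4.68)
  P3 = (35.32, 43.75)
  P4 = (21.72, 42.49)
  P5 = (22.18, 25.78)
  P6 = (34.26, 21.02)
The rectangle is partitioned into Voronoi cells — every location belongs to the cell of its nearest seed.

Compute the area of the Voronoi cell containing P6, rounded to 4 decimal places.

Area of P6's cell: 484.6363

1. box [0,43]×[0,58]: [(0, 0) (43, 0) (43, 58) (0, 58)]
2. ⊥bis P6·P0 via (26.125,36.865): [(0, 23.4521) (0, 0) (43, 0) (43, 45.5288)]  |A|=1483.0904
3. ⊥bis P6·P1 via (32.285,26.09): [(0, 13.5135) (0, 0) (43, 0) (43, 30.264)]  |A|=941.2159
4. ⊥bis P6·P2 via (19.225,12.85): [(15.5689, 19.5783) (26.2077, 0) (43, 0) (43, 30.264)]  |A|=579.4704
5. ⊥bis P6·P3 via (34.79,32.385): [(15.5689, 19.5783) (26.2077, 0) (43, 0) (43, 30.264)]  |A|=579.4704
6. ⊥bis P6·P4 via (27.99,31.755): [(15.5689, 19.5783) (26.2077, 0) (43, 0) (43, 30.264)]  |A|=579.4704
7. ⊥bis P6·P5 via (28.22,23.4): [(28.7351, 24.7071) (22.0293, 7.6893) (26.2077, 0) (43, 0) (43, 30.264)]  |A|=484.6363
8. canonical 5-gon: [(28.7351, 24.7071) (22.0293, 7.6893) (26.2077, 0) (43, 0) (43, 30.264)]
9. shoelace: 484.6363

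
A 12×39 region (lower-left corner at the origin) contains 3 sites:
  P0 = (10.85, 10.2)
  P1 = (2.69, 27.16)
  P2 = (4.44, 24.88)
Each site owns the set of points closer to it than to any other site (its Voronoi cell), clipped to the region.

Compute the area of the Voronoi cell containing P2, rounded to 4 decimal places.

Area of P2's cell: 132.8071

1. box [0,12]×[0,39]: [(0, 0) (12, 0) (12, 39) (0, 39)]
2. ⊥bis P2·P0 via (7.645,17.54): [(0, 14.2018) (12, 19.4416) (12, 39) (0, 39)]  |A|=266.1394
3. ⊥bis P2·P1 via (3.565,26.02): [(0, 23.2837) (0, 14.2018) (12, 19.4416) (12, 32.4942)]  |A|=132.8071
4. canonical 4-gon: [(0, 23.2837) (0, 14.2018) (12, 19.4416) (12, 32.4942)]
5. shoelace: 132.8071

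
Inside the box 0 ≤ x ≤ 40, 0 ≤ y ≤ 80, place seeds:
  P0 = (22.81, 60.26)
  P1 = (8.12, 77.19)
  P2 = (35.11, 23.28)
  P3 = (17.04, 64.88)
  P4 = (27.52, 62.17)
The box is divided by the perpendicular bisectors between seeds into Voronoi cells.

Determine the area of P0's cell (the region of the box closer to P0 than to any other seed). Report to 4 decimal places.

1. box [0,40]×[0,80]: [(0, 0) (40, 0) (40, 80) (0, 80)]
2. ⊥bis P0·P1 via (15.465,68.725): [(0, 55.3062) (0, 0) (40, 0) (40, 80) (28.4593, 80)]  |A|=2848.6158
3. ⊥bis P0·P2 via (28.96,41.77): [(0, 55.3062) (0, 32.1376) (40, 45.442) (40, 80) (28.4593, 80)]  |A|=1297.024
4. ⊥bis P0·P3 via (19.925,62.57): [(0, 37.6853) (0, 32.1376) (40, 45.442) (40, 80) (33.8811, 80)]  |A|=931.5745
5. ⊥bis P0·P4 via (25.165,61.215): [(23.0386, 66.4586) (0, 37.6853) (0, 32.1376) (32.5642, 42.9688)]  |A|=497.9572
6. canonical 4-gon: [(23.0386, 66.4586) (0, 37.6853) (0, 32.1376) (32.5642, 42.9688)]
7. shoelace: 497.9572

Area of P0's cell: 497.9572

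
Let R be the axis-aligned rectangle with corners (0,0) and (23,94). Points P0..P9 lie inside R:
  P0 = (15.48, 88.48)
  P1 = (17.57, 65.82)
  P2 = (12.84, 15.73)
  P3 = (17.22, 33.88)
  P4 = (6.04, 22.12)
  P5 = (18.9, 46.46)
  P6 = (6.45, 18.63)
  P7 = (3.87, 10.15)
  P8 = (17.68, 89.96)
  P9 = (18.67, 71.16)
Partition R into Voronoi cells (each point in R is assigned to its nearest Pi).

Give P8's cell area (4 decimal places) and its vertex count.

Area of P8's cell: 68.5866 (4 vertices)

1. box [0,23]×[0,94]: [(0, 0) (23, 0) (23, 94) (0, 94)]
2. ⊥bis P8·P0 via (16.58,89.22): [(23, 79.6768) (23, 94) (13.3644, 94)]  |A|=69.0068
3. ⊥bis P8·P1 via (17.625,77.89): [(23, 79.6768) (23, 94) (13.3644, 94)]  |A|=69.0068
4. ⊥bis P8·P2 via (15.26,52.845): [(23, 79.6768) (23, 94) (13.3644, 94)]  |A|=69.0068
5. ⊥bis P8·P3 via (17.45,61.92): [(23, 79.6768) (23, 94) (13.3644, 94)]  |A|=69.0068
6. ⊥bis P8·P4 via (11.86,56.04): [(23, 79.6768) (23, 94) (13.3644, 94)]  |A|=69.0068
7. ⊥bis P8·P5 via (18.29,68.21): [(23, 79.6768) (23, 94) (13.3644, 94)]  |A|=69.0068
8. ⊥bis P8·P6 via (12.065,54.295): [(23, 79.6768) (23, 94) (13.3644, 94)]  |A|=69.0068
9. ⊥bis P8·P7 via (10.775,50.055): [(23, 79.6768) (23, 94) (13.3644, 94)]  |A|=69.0068
10. ⊥bis P8·P9 via (18.175,80.56): [(22.2611, 80.7752) (23, 80.8141) (23, 94) (13.3644, 94)]  |A|=68.5866
11. canonical 4-gon: [(22.2611, 80.7752) (23, 80.8141) (23, 94) (13.3644, 94)]
12. shoelace: 68.5866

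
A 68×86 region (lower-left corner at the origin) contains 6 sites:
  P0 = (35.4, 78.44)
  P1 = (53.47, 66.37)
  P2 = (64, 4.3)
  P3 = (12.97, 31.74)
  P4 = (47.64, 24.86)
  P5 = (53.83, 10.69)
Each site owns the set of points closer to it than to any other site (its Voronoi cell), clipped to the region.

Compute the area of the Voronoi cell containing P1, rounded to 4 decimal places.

Area of P1's cell: 1104.0918

1. box [0,68]×[0,86]: [(0, 0) (68, 0) (68, 86) (0, 86)]
2. ⊥bis P1·P0 via (44.435,72.405): [(0, 5.8814) (0, 0) (68, 0) (68, 86) (53.5159, 86)]  |A|=3704.1897
3. ⊥bis P1·P2 via (58.735,35.335): [(14.6818, 27.8615) (68, 36.9068) (68, 86) (53.5159, 86)]  |A|=1729.8229
4. ⊥bis P1·P3 via (33.22,49.055): [(30.7599, 51.9321) (46.6976, 33.2929) (68, 36.9068) (68, 86) (53.5159, 86)]  |A|=1388.1675
5. ⊥bis P1·P4 via (50.555,45.615): [(30.7599, 51.9321) (34.1969, 47.9125) (68, 43.1649) (68, 86) (53.5159, 86)]  |A|=1104.0918
6. ⊥bis P1·P5 via (53.65,38.53): [(30.7599, 51.9321) (34.1969, 47.9125) (68, 43.1649) (68, 86) (53.5159, 86)]  |A|=1104.0918
7. canonical 5-gon: [(30.7599, 51.9321) (34.1969, 47.9125) (68, 43.1649) (68, 86) (53.5159, 86)]
8. shoelace: 1104.0918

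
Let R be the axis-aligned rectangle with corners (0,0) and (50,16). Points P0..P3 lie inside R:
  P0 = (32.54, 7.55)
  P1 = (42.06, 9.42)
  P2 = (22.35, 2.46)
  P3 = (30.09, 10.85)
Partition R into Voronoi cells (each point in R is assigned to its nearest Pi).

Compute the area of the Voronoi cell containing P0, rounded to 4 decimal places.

Area of P0's cell: 97.2554

1. box [0,50]×[0,16]: [(0, 0) (50, 0) (50, 16) (0, 16)]
2. ⊥bis P0·P1 via (37.3,8.485): [(0, 0) (38.9667, 0) (35.8238, 16) (0, 16)]  |A|=598.3243
3. ⊥bis P0·P2 via (27.445,5.005): [(29.945, 0) (38.9667, 0) (35.8238, 16) (21.9529, 16)]  |A|=183.1408
4. ⊥bis P0·P3 via (31.315,9.2): [(26.9634, 5.9692) (29.945, 0) (38.9667, 0) (36.4157, 12.9869)]  |A|=97.2554
5. canonical 4-gon: [(26.9634, 5.9692) (29.945, 0) (38.9667, 0) (36.4157, 12.9869)]
6. shoelace: 97.2554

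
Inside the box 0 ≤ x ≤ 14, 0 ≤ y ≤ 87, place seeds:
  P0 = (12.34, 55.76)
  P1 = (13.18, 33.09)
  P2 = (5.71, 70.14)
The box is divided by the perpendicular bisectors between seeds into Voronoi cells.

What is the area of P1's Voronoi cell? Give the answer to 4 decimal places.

Area of P1's cell: 618.9620

1. box [0,14]×[0,87]: [(0, 0) (14, 0) (14, 87) (0, 87)]
2. ⊥bis P1·P0 via (12.76,44.425): [(0, 43.9522) (0, 0) (14, 0) (14, 44.4709)]  |A|=618.962
3. ⊥bis P1·P2 via (9.445,51.615): [(0, 43.9522) (0, 0) (14, 0) (14, 44.4709)]  |A|=618.962
4. canonical 4-gon: [(0, 43.9522) (0, 0) (14, 0) (14, 44.4709)]
5. shoelace: 618.962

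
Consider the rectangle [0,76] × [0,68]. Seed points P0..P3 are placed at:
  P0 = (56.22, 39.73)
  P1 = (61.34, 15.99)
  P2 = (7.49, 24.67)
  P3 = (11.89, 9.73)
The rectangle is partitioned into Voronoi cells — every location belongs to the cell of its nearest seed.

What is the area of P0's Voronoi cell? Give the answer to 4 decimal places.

Area of P0's cell: 2000.7868

1. box [0,76]×[0,68]: [(0, 0) (76, 0) (76, 68) (0, 68)]
2. ⊥bis P0·P1 via (58.78,27.86): [(0, 15.1829) (76, 31.5738) (76, 68) (0, 68)]  |A|=3391.2429
3. ⊥bis P0·P2 via (31.855,32.2): [(34.7949, 22.6871) (76, 31.5738) (76, 68) (20.791, 68)]  |A|=2001.3094
4. ⊥bis P0·P3 via (34.055,24.73): [(34.2549, 24.4346) (35.3556, 22.8081) (76, 31.5738) (76, 68) (20.791, 68)]  |A|=2000.7868
5. canonical 5-gon: [(34.2549, 24.4346) (35.3556, 22.8081) (76, 31.5738) (76, 68) (20.791, 68)]
6. shoelace: 2000.7868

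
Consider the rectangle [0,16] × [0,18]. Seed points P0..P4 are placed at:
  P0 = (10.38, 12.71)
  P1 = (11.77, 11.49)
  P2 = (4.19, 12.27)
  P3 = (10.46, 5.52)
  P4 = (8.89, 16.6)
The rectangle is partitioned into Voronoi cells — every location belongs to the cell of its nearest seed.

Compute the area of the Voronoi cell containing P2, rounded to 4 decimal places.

1. box [0,16]×[0,18]: [(0, 0) (16, 0) (16, 18) (0, 18)]
2. ⊥bis P2·P0 via (7.285,12.49): [(0, 0) (8.1728, 0) (6.8933, 18) (0, 18)]  |A|=135.5954
3. ⊥bis P2·P1 via (7.98,11.88): [(0, 0) (6.7575, 0) (7.5946, 8.1346) (6.8933, 18) (0, 18)]  |A|=129.8389
4. ⊥bis P2·P3 via (7.325,8.895): [(0, 2.0909) (7.5272, 9.0828) (6.8933, 18) (0, 18)]  |A|=90.61
5. ⊥bis P2·P4 via (6.54,14.435): [(0, 2.0909) (7.5272, 9.0828) (7.1975, 13.7213) (3.2556, 18) (0, 18)]  |A|=82.8278
6. canonical 5-gon: [(0, 2.0909) (7.5272, 9.0828) (7.1975, 13.7213) (3.2556, 18) (0, 18)]
7. shoelace: 82.8278

Area of P2's cell: 82.8278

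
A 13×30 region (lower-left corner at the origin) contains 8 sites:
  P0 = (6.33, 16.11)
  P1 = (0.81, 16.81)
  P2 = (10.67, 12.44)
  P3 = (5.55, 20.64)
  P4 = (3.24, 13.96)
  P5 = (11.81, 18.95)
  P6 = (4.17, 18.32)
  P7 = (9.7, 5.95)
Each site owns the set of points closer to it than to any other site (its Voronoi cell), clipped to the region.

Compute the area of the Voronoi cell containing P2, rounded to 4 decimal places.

Area of P2's cell: 35.7117

1. box [0,13]×[0,30]: [(0, 0) (13, 0) (13, 30) (0, 30)]
2. ⊥bis P2·P0 via (8.5,14.275): [(0, 4.2232) (0, 0) (13, 0) (13, 19.5965)]  |A|=154.8284
3. ⊥bis P2·P1 via (5.74,14.625): [(2.3743, 7.031) (0, 1.6739) (0, 0) (13, 0) (13, 19.5965)]  |A|=151.802
4. ⊥bis P2·P3 via (8.11,16.54): [(12.9942, 19.5896) (2.3743, 7.031) (0, 1.6739) (0, 0) (13, 0) (13, 19.5933)]  |A|=151.8019
5. ⊥bis P2·P4 via (6.955,13.2): [(12.9942, 19.5896) (6.752, 12.2079) (4.2546, 0) (13, 0) (13, 19.5933)]  |A|=114.6007
6. ⊥bis P2·P5 via (11.24,15.695): [(9.8993, 15.9298) (6.752, 12.2079) (4.2546, 0) (13, 0) (13, 15.3868)]  |A|=108.0742
7. ⊥bis P2·P6 via (7.42,15.38): [(9.8993, 15.9298) (6.752, 12.2079) (4.2546, 0) (13, 0) (13, 15.3868)]  |A|=108.0742
8. ⊥bis P2·P7 via (10.185,9.195): [(9.8993, 15.9298) (6.752, 12.2079) (6.2558, 9.7823) (13, 8.7743) (13, 15.3868)]  |A|=35.7117
9. canonical 5-gon: [(9.8993, 15.9298) (6.752, 12.2079) (6.2558, 9.7823) (13, 8.7743) (13, 15.3868)]
10. shoelace: 35.7117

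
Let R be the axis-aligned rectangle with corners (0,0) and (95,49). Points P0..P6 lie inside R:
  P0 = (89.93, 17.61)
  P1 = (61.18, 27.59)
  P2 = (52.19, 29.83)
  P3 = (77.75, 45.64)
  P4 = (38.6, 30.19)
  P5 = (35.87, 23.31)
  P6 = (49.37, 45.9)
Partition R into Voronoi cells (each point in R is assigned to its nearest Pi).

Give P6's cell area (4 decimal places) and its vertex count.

1. box [0,95]×[0,49]: [(0, 0) (95, 0) (95, 49) (0, 49)]
2. ⊥bis P6·P0 via (69.65,31.755): [(0, 0) (47.5014, 0) (81.6781, 49) (0, 49)]  |A|=3164.8975
3. ⊥bis P6·P1 via (55.275,36.745): [(0, 1.0925) (74.2749, 49) (0, 49)]  |A|=1779.1638
4. ⊥bis P6·P2 via (50.78,37.865): [(0, 28.954) (59.3404, 39.3672) (74.2749, 49) (0, 49)]  |A|=952.5063
5. ⊥bis P6·P3 via (63.56,45.77): [(0, 28.954) (59.3404, 39.3672) (63.5261, 42.067) (63.5896, 49) (0, 49)]  |A|=915.4655
6. ⊥bis P6·P4 via (43.985,38.045): [(45.5789, 36.9523) (59.3404, 39.3672) (63.5261, 42.067) (63.5896, 49) (28.0051, 49)]  |A|=289.9296
7. ⊥bis P6·P5 via (42.62,34.605): [(45.5789, 36.9523) (59.3404, 39.3672) (63.5261, 42.067) (63.5896, 49) (28.0051, 49)]  |A|=289.9296
8. canonical 5-gon: [(45.5789, 36.9523) (59.3404, 39.3672) (63.5261, 42.067) (63.5896, 49) (28.0051, 49)]
9. shoelace: 289.9296

Area of P6's cell: 289.9296 (5 vertices)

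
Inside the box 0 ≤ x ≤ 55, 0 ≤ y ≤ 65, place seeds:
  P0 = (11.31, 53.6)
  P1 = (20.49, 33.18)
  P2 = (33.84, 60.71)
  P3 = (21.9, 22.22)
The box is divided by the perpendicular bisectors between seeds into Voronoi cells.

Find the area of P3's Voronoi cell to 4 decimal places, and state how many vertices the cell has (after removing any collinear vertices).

Area of P3's cell: 1568.1125 (4 vertices)

1. box [0,55]×[0,65]: [(0, 0) (55, 0) (55, 65) (0, 65)]
2. ⊥bis P3·P0 via (16.605,37.91): [(0, 32.3062) (0, 0) (55, 0) (55, 50.8674)]  |A|=2287.2741
3. ⊥bis P3·P1 via (21.195,27.7): [(0, 24.9733) (0, 0) (55, 0) (55, 32.049)]  |A|=1568.1125
4. ⊥bis P3·P2 via (27.87,41.465): [(0, 24.9733) (0, 0) (55, 0) (55, 32.049)]  |A|=1568.1125
5. canonical 4-gon: [(0, 24.9733) (0, 0) (55, 0) (55, 32.049)]
6. shoelace: 1568.1125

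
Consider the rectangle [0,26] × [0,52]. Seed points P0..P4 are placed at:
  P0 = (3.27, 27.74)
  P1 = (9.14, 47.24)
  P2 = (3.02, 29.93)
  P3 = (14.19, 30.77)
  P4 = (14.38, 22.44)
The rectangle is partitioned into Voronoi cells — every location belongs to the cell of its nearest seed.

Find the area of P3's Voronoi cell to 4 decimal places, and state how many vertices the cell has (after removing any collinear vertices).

1. box [0,26]×[0,52]: [(0, 0) (26, 0) (26, 52) (0, 52)]
2. ⊥bis P3·P0 via (8.73,29.255): [(16.8475, 0) (26, 0) (26, 52) (2.4189, 52)]  |A|=851.075
3. ⊥bis P3·P1 via (11.665,39.005): [(6.4669, 37.4112) (16.8475, 0) (26, 0) (26, 43.4004)]  |A|=595.0758
4. ⊥bis P3·P2 via (8.605,30.35): [(8.0378, 37.8928) (8.6715, 29.4659) (16.8475, 0) (26, 0) (26, 43.4004)]  |A|=588.3043
5. ⊥bis P3·P4 via (14.285,26.605): [(8.0378, 37.8928) (8.6715, 29.4659) (9.4956, 26.4958) (26, 26.8722) (26, 43.4004)]  |A|=245.2979
6. canonical 5-gon: [(8.0378, 37.8928) (8.6715, 29.4659) (9.4956, 26.4958) (26, 26.8722) (26, 43.4004)]
7. shoelace: 245.2979

Area of P3's cell: 245.2979 (5 vertices)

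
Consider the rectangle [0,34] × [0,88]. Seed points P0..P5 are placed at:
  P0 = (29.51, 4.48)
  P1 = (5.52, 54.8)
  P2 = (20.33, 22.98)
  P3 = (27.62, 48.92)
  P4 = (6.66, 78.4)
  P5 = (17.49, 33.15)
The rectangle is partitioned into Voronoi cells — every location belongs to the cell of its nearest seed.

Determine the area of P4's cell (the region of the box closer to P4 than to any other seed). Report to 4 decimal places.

Area of P4's cell: 674.3561

1. box [0,34]×[0,88]: [(0, 0) (34, 0) (34, 88) (0, 88)]
2. ⊥bis P4·P0 via (18.085,41.44): [(0, 35.8496) (34, 46.3596) (34, 88) (0, 88)]  |A|=1594.4434
3. ⊥bis P4·P1 via (6.09,66.6): [(0, 66.8942) (34, 65.2518) (34, 88) (0, 88)]  |A|=745.5183
4. ⊥bis P4·P2 via (13.495,50.69): [(0, 66.8942) (34, 65.2518) (34, 88) (0, 88)]  |A|=745.5183
5. ⊥bis P4·P3 via (17.14,63.66): [(0, 66.8942) (20.309, 65.9131) (34, 75.6473) (34, 88) (0, 88)]  |A|=674.3561
6. ⊥bis P4·P5 via (12.075,55.775): [(0, 66.8942) (20.309, 65.9131) (34, 75.6473) (34, 88) (0, 88)]  |A|=674.3561
7. canonical 5-gon: [(0, 66.8942) (20.309, 65.9131) (34, 75.6473) (34, 88) (0, 88)]
8. shoelace: 674.3561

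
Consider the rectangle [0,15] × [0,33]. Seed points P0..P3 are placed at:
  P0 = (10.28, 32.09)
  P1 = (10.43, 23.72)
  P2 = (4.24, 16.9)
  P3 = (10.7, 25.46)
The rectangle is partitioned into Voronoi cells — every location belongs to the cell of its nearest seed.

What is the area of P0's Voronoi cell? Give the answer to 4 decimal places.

1. box [0,15]×[0,33]: [(0, 0) (15, 0) (15, 33) (0, 33)]
2. ⊥bis P0·P1 via (10.355,27.905): [(0, 27.7194) (15, 27.9882) (15, 33) (0, 33)]  |A|=77.1925
3. ⊥bis P0·P2 via (7.26,24.495): [(0, 27.7194) (15, 27.9882) (15, 33) (0, 33)]  |A|=77.1925
4. ⊥bis P0·P3 via (10.49,28.775): [(0, 28.1105) (15, 29.0607) (15, 33) (0, 33)]  |A|=66.2162
5. canonical 4-gon: [(0, 28.1105) (15, 29.0607) (15, 33) (0, 33)]
6. shoelace: 66.2162

Area of P0's cell: 66.2162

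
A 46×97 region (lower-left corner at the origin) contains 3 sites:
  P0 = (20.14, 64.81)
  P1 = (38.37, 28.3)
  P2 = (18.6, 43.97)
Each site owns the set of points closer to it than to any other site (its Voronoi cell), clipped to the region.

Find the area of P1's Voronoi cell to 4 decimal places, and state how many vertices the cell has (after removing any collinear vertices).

Area of P1's cell: 1336.6689 (5 vertices)

1. box [0,46]×[0,97]: [(0, 0) (46, 0) (46, 97) (0, 97)]
2. ⊥bis P1·P0 via (29.255,46.555): [(0, 31.9475) (0, 0) (46, 0) (46, 54.916)]  |A|=1997.862
3. ⊥bis P1·P2 via (28.485,36.135): [(41.6493, 52.7436) (0, 0.197) (0, 0) (46, 0) (46, 54.916)]  |A|=1336.6689
4. canonical 5-gon: [(41.6493, 52.7436) (0, 0.197) (0, 0) (46, 0) (46, 54.916)]
5. shoelace: 1336.6689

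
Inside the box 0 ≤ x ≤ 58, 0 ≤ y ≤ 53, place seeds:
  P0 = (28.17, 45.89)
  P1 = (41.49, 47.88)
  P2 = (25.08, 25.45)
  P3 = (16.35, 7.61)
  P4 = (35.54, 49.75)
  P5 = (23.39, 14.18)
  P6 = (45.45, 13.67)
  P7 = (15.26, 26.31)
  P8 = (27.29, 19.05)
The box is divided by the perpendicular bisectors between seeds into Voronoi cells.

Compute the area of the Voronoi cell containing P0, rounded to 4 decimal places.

1. box [0,58]×[0,53]: [(0, 0) (58, 0) (58, 53) (0, 53)]
2. ⊥bis P0·P1 via (34.83,46.885): [(0, 0) (41.8346, 0) (33.9164, 53) (0, 53)]  |A|=2007.4019
3. ⊥bis P0·P2 via (26.625,35.67): [(0, 39.695) (36.7338, 34.1418) (33.9164, 53) (0, 53)]  |A|=564.1728
4. ⊥bis P0·P3 via (22.26,26.75): [(0, 39.695) (36.7338, 34.1418) (33.9164, 53) (0, 53)]  |A|=564.1728
5. ⊥bis P0·P4 via (31.855,47.82): [(0, 39.695) (36.7338, 34.1418) (35.8219, 40.246) (29.142, 53) (0, 53)]  |A|=533.7262
6. ⊥bis P0·P5 via (25.78,30.035): [(0, 39.695) (36.7338, 34.1418) (35.8219, 40.246) (29.142, 53) (0, 53)]  |A|=533.7262
7. ⊥bis P0·P6 via (36.81,29.78): [(0, 39.695) (36.7338, 34.1418) (35.8219, 40.246) (29.142, 53) (0, 53)]  |A|=533.7262
8. ⊥bis P0·P7 via (21.715,36.1): [(0, 50.4177) (21.1005, 36.5052) (36.7338, 34.1418) (35.8219, 40.246) (29.142, 53) (0, 53)]  |A|=420.599
9. ⊥bis P0·P8 via (27.73,32.47): [(0, 50.4177) (21.1005, 36.5052) (36.7338, 34.1418) (35.8219, 40.246) (29.142, 53) (0, 53)]  |A|=420.599
10. canonical 6-gon: [(0, 50.4177) (21.1005, 36.5052) (36.7338, 34.1418) (35.8219, 40.246) (29.142, 53) (0, 53)]
11. shoelace: 420.599

Area of P0's cell: 420.5990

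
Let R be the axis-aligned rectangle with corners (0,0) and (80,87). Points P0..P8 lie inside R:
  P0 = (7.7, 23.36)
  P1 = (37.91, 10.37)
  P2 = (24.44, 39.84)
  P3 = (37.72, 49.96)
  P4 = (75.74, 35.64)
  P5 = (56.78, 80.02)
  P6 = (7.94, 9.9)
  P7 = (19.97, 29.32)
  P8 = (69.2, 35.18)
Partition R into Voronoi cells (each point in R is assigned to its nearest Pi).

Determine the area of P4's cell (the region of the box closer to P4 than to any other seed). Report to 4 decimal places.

1. box [0,80]×[0,87]: [(0, 0) (80, 0) (80, 87) (0, 87)]
2. ⊥bis P4·P0 via (41.72,29.5): [(47.0442, 0) (80, 0) (80, 87) (31.3423, 87)]  |A|=3550.1872
3. ⊥bis P4·P1 via (56.825,23.005): [(37.7341, 51.5847) (72.1921, 0) (80, 0) (80, 87) (31.3423, 87)]  |A|=2901.5654
4. ⊥bis P4·P2 via (50.09,37.74): [(49.7507, 33.5955) (72.1921, 0) (80, 0) (80, 87) (54.123, 87)]  |A|=2137.9757
5. ⊥bis P4·P3 via (56.73,42.8): [(51.9967, 30.2331) (72.1921, 0) (80, 0) (80, 87) (73.3777, 87)]  |A|=1524.1356
6. ⊥bis P4·P5 via (66.26,57.83): [(61.649, 55.8601) (51.9967, 30.2331) (72.1921, 0) (80, 0) (80, 63.7)]  |A|=1207.2369
7. ⊥bis P4·P6 via (41.84,22.77): [(61.649, 55.8601) (51.9967, 30.2331) (72.1921, 0) (80, 0) (80, 63.7)]  |A|=1207.2369
8. ⊥bis P4·P7 via (47.855,32.48): [(61.649, 55.8601) (51.9967, 30.2331) (72.1921, 0) (80, 0) (80, 63.7)]  |A|=1207.2369
9. ⊥bis P4·P8 via (72.47,35.41): [(70.7579, 59.7516) (74.9606, 0) (80, 0) (80, 63.7)]  |A|=444.9166
10. canonical 4-gon: [(70.7579, 59.7516) (74.9606, 0) (80, 0) (80, 63.7)]
11. shoelace: 444.9166

Area of P4's cell: 444.9166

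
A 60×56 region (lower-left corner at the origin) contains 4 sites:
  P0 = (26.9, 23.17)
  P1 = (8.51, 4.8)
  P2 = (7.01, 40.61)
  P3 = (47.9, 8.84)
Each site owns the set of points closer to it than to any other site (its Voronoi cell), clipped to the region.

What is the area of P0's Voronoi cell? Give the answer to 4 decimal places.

Area of P0's cell: 1300.5934

1. box [0,60]×[0,56]: [(0, 0) (60, 0) (60, 56) (0, 56)]
2. ⊥bis P0·P1 via (17.705,13.985): [(0, 31.7093) (31.6748, 0) (60, 0) (60, 56) (0, 56)]  |A|=2857.8077
3. ⊥bis P0·P2 via (16.955,31.89): [(8.9449, 22.7546) (31.6748, 0) (60, 0) (60, 56) (38.0952, 56)]  |A|=2115.9243
4. ⊥bis P0·P3 via (37.4,16.005): [(8.9449, 22.7546) (28.5875, 3.0907) (60, 49.1243) (60, 56) (38.0952, 56)]  |A|=1300.5934
5. canonical 5-gon: [(8.9449, 22.7546) (28.5875, 3.0907) (60, 49.1243) (60, 56) (38.0952, 56)]
6. shoelace: 1300.5934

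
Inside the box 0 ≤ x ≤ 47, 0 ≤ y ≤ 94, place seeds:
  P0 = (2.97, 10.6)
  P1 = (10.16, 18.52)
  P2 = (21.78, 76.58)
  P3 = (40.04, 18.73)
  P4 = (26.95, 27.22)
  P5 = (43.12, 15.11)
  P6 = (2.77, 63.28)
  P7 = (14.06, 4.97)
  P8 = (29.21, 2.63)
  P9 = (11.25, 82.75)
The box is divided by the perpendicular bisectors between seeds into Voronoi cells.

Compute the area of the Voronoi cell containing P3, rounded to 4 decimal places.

1. box [0,47]×[0,94]: [(0, 0) (47, 0) (47, 94) (0, 94)]
2. ⊥bis P3·P0 via (21.505,14.665): [(24.7213, 0) (47, 0) (47, 94) (4.1057, 94)]  |A|=3063.1352
3. ⊥bis P3·P1 via (25.1,18.625): [(25.2309, 0) (47, 0) (47, 94) (24.5703, 94)]  |A|=2077.3457
4. ⊥bis P3·P2 via (30.91,47.655): [(24.9093, 45.7609) (25.2309, 0) (47, 0) (47, 52.7337)]  |A|=1080.5496
5. ⊥bis P3·P4 via (33.495,22.975): [(25.1597, 10.1236) (25.2309, 0) (47, 0) (47, 43.7972)]  |A|=588.4617
6. ⊥bis P3·P5 via (41.58,16.92): [(25.1597, 10.1236) (25.2099, 2.9918) (47, 21.5315) (47, 43.7972)]  |A|=321.31
7. ⊥bis P3·P6 via (21.405,41.005): [(25.1597, 10.1236) (25.2099, 2.9918) (47, 21.5315) (47, 43.7972)]  |A|=321.31
8. ⊥bis P3·P7 via (27.05,11.85): [(26.7036, 12.504) (29.7126, 6.8229) (47, 21.5315) (47, 43.7972)]  |A|=297.1912
9. ⊥bis P3·P8 via (34.625,10.68): [(28.2862, 14.9439) (34.4133, 10.8224) (47, 21.5315) (47, 43.7972)]  |A|=267.0849
10. ⊥bis P3·P9 via (25.645,50.74): [(28.2862, 14.9439) (34.4133, 10.8224) (47, 21.5315) (47, 43.7972)]  |A|=267.0849
11. canonical 4-gon: [(28.2862, 14.9439) (34.4133, 10.8224) (47, 21.5315) (47, 43.7972)]
12. shoelace: 267.0849

Area of P3's cell: 267.0849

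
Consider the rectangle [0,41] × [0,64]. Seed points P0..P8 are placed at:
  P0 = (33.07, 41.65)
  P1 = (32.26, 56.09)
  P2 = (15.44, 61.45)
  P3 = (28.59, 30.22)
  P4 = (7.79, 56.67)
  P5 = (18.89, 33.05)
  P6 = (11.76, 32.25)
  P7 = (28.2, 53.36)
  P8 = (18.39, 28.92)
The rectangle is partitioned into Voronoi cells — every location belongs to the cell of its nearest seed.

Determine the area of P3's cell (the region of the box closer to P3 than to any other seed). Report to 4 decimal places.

Area of P3's cell: 555.4057

1. box [0,41]×[0,64]: [(0, 0) (41, 0) (41, 64) (0, 64)]
2. ⊥bis P3·P0 via (30.83,35.935): [(0, 48.0188) (0, 0) (41, 0) (41, 31.9489)]  |A|=1639.338
3. ⊥bis P3·P1 via (30.425,43.155): [(2.1899, 47.1605) (0, 47.4712) (0, 0) (41, 0) (41, 31.9489)]  |A|=1638.7384
4. ⊥bis P3·P2 via (22.015,45.835): [(14.0878, 42.4971) (0, 36.5652) (0, 0) (41, 0) (41, 31.9489)]  |A|=1558.6592
5. ⊥bis P3·P4 via (18.19,43.445): [(16.0211, 41.7394) (0, 29.1406) (0, 0) (41, 0) (41, 31.9489)]  |A|=1488.113
6. ⊥bis P3·P5 via (23.74,31.635): [(25.5934, 37.9875) (14.5104, 0) (41, 0) (41, 31.9489)]  |A|=749.2491
7. ⊥bis P3·P6 via (20.175,31.235): [(25.5934, 37.9875) (17.7446, 11.0854) (16.4075, 0) (41, 0) (41, 31.9489)]  |A|=738.7341
8. ⊥bis P3·P7 via (28.395,41.79): [(25.5934, 37.9875) (17.7446, 11.0854) (16.4075, 0) (41, 0) (41, 31.9489)]  |A|=738.7341
9. ⊥bis P3·P8 via (23.49,29.57): [(25.5934, 37.9875) (23.3828, 30.4108) (27.2587, 0) (41, 0) (41, 31.9489)]  |A|=555.4057
10. canonical 5-gon: [(25.5934, 37.9875) (23.3828, 30.4108) (27.2587, 0) (41, 0) (41, 31.9489)]
11. shoelace: 555.4057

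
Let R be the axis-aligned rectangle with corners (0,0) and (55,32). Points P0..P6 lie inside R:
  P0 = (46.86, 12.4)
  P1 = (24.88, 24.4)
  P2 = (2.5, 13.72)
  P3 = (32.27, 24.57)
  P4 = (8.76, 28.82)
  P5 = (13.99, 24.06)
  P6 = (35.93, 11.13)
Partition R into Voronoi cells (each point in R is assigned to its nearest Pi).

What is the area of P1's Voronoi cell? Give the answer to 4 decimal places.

Area of P1's cell: 176.1751

1. box [0,55]×[0,32]: [(0, 0) (55, 0) (55, 32) (0, 32)]
2. ⊥bis P1·P0 via (35.87,18.4): [(0, 0) (25.8245, 0) (43.2949, 32) (0, 32)]  |A|=1105.911
3. ⊥bis P1·P2 via (13.69,19.06): [(22.7857, 0) (25.8245, 0) (43.2949, 32) (7.5149, 32)]  |A|=621.1024
4. ⊥bis P1·P3 via (28.575,24.485): [(22.7857, 0) (25.8245, 0) (29.0043, 5.8243) (28.4021, 32) (7.5149, 32)]  |A|=426.1874
5. ⊥bis P1·P4 via (16.82,26.61): [(14.3631, 17.6495) (22.7857, 0) (25.8245, 0) (29.0043, 5.8243) (28.4021, 32) (18.2979, 32)]  |A|=348.8166
6. ⊥bis P1·P5 via (19.435,24.23): [(20.0099, 5.8166) (22.7857, 0) (25.8245, 0) (29.0043, 5.8243) (28.4021, 32) (19.1924, 32)]  |A|=273.3089
7. ⊥bis P1·P6 via (30.405,17.765): [(19.9097, 9.0255) (28.7611, 16.3961) (28.4021, 32) (19.1924, 32)]  |A|=176.1751
8. canonical 4-gon: [(19.9097, 9.0255) (28.7611, 16.3961) (28.4021, 32) (19.1924, 32)]
9. shoelace: 176.1751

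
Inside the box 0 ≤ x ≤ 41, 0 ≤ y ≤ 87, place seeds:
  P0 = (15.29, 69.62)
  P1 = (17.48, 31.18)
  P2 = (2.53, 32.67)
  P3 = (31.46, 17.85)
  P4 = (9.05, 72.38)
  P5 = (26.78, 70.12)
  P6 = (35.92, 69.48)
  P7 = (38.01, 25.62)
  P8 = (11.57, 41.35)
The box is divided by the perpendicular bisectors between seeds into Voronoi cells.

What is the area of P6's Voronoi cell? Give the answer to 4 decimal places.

1. box [0,41]×[0,87]: [(0, 0) (41, 0) (41, 87) (0, 87)]
2. ⊥bis P6·P0 via (25.605,69.55): [(25.133, 0) (41, 0) (41, 87) (25.7234, 87)]  |A|=1354.745
3. ⊥bis P6·P1 via (26.7,50.33): [(25.4786, 50.9181) (41, 43.4451) (41, 87) (25.7234, 87)]  |A|=613.6217
4. ⊥bis P6·P2 via (19.225,51.075): [(25.4786, 50.9181) (41, 43.4451) (41, 87) (25.7234, 87)]  |A|=613.6217
5. ⊥bis P6·P3 via (33.69,43.665): [(25.4786, 50.9181) (41, 43.4451) (41, 87) (25.7234, 87)]  |A|=613.6217
6. ⊥bis P6·P4 via (22.485,70.93): [(25.4786, 50.9181) (41, 43.4451) (41, 87) (25.7234, 87)]  |A|=613.6217
7. ⊥bis P6·P5 via (31.35,69.8): [(29.8795, 48.7992) (41, 43.4451) (41, 87) (32.5544, 87)]  |A|=403.4913
8. ⊥bis P6·P7 via (36.965,47.55): [(29.8795, 48.7992) (32.8785, 47.3553) (41, 47.7423) (41, 87) (32.5544, 87)]  |A|=386.0416
9. ⊥bis P6·P8 via (23.745,55.415): [(29.9657, 50.0302) (33.0466, 47.3633) (41, 47.7423) (41, 87) (32.5544, 87)]  |A|=383.8969
10. canonical 5-gon: [(29.9657, 50.0302) (33.0466, 47.3633) (41, 47.7423) (41, 87) (32.5544, 87)]
11. shoelace: 383.8969

Area of P6's cell: 383.8969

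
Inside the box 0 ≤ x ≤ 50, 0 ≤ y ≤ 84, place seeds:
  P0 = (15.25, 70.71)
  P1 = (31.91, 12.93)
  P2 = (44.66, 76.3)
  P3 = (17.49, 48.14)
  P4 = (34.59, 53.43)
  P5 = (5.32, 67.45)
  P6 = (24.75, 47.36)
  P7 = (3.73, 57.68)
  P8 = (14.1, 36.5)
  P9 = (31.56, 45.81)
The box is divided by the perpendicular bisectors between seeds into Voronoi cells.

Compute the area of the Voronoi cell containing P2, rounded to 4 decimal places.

1. box [0,50]×[0,84]: [(0, 0) (50, 0) (50, 84) (0, 84)]
2. ⊥bis P2·P0 via (29.955,73.505): [(43.9262, 0) (50, 0) (50, 84) (27.9602, 84)]  |A|=1180.7712
3. ⊥bis P2·P1 via (38.285,44.615): [(35.3333, 45.2089) (50, 42.258) (50, 84) (27.9602, 84)]  |A|=733.5836
4. ⊥bis P2·P3 via (31.075,62.22): [(32.3301, 61.009) (50, 43.9603) (50, 84) (27.9602, 84)]  |A|=607.1064
5. ⊥bis P2·P4 via (39.625,64.865): [(30.864, 68.7226) (50, 60.2967) (50, 84) (27.9602, 84)]  |A|=395.1483
6. ⊥bis P2·P5 via (24.99,71.875): [(30.864, 68.7226) (50, 60.2967) (50, 84) (27.9602, 84)]  |A|=395.1483
7. ⊥bis P2·P6 via (34.705,61.83): [(30.864, 68.7226) (50, 60.2967) (50, 84) (27.9602, 84)]  |A|=395.1483
8. ⊥bis P2·P7 via (24.195,66.99): [(30.864, 68.7226) (50, 60.2967) (50, 84) (27.9602, 84)]  |A|=395.1483
9. ⊥bis P2·P8 via (29.38,56.4): [(30.864, 68.7226) (50, 60.2967) (50, 84) (27.9602, 84)]  |A|=395.1483
10. ⊥bis P2·P9 via (38.11,61.055): [(30.864, 68.7226) (50, 60.2967) (50, 84) (27.9602, 84)]  |A|=395.1483
11. canonical 4-gon: [(30.864, 68.7226) (50, 60.2967) (50, 84) (27.9602, 84)]
12. shoelace: 395.1483

Area of P2's cell: 395.1483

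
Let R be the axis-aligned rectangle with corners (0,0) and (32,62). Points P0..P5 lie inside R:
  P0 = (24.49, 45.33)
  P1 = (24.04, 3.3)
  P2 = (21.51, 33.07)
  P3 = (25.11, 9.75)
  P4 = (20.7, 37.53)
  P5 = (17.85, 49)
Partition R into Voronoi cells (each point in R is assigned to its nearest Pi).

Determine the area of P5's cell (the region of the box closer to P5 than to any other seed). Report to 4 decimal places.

1. box [0,32]×[0,62]: [(0, 0) (32, 0) (32, 62) (0, 62)]
2. ⊥bis P5·P0 via (21.17,47.165): [(0, 8.8629) (29.3695, 62) (0, 62)]  |A|=780.3045
3. ⊥bis P5·P1 via (20.945,26.15): [(0, 23.313) (8.6331, 24.4824) (29.3695, 62) (0, 62)]  |A|=717.9299
4. ⊥bis P5·P2 via (19.68,41.035): [(0, 36.5134) (17.5058, 40.5355) (29.3695, 62) (0, 62)]  |A|=538.2823
5. ⊥bis P5·P3 via (21.48,29.375): [(0, 36.5134) (17.5058, 40.5355) (29.3695, 62) (0, 62)]  |A|=538.2823
6. ⊥bis P5·P4 via (19.275,43.265): [(0, 38.4757) (18.9729, 43.1899) (29.3695, 62) (0, 62)]  |A|=499.3836
7. canonical 4-gon: [(0, 38.4757) (18.9729, 43.1899) (29.3695, 62) (0, 62)]
8. shoelace: 499.3836

Area of P5's cell: 499.3836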